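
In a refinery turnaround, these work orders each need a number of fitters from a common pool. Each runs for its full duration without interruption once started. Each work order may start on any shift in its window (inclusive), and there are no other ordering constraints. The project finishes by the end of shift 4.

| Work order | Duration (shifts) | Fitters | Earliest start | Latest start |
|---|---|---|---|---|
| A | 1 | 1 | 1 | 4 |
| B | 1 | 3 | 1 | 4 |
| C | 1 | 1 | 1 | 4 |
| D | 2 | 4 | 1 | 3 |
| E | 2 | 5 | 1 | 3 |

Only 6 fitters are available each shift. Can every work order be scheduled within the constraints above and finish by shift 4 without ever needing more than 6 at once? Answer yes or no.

The minimum achievable peak is 7; 6 < 7, so no feasible schedule stays within the cap.

no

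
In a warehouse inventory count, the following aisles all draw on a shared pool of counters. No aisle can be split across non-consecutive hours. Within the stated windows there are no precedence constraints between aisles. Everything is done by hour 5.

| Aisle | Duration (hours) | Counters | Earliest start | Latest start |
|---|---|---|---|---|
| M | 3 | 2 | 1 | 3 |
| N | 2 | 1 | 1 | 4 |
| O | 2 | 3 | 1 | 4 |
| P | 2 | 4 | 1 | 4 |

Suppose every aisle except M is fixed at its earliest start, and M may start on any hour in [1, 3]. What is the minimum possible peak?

M@1: h1:10  h2:10  h3:2  h4:0  h5:0 → peak 10
M@2: h1:8  h2:10  h3:2  h4:2  h5:0 → peak 10
M@3: h1:8  h2:8  h3:2  h4:2  h5:2 → peak 8
Best is M@3, peak 8.

8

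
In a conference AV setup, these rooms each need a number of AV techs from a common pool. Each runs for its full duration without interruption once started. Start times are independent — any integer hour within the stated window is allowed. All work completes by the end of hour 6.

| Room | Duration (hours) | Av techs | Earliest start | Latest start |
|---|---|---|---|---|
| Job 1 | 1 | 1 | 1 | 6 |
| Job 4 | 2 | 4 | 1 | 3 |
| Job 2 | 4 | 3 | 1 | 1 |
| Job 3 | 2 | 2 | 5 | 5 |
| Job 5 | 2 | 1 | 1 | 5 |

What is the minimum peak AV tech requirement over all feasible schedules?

7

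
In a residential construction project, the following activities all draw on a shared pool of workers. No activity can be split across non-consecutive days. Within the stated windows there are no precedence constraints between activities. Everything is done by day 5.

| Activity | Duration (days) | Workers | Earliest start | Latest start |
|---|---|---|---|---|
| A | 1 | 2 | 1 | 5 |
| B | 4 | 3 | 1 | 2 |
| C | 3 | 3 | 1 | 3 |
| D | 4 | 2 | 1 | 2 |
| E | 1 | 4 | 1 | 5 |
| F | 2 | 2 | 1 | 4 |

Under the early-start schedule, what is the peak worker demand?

Early-start schedule: A@1, B@1, C@1, D@1, E@1, F@1.
Load per day: day 1: 16, day 2: 10, day 3: 8, day 4: 5, day 5: 0.
Peak is 16.

16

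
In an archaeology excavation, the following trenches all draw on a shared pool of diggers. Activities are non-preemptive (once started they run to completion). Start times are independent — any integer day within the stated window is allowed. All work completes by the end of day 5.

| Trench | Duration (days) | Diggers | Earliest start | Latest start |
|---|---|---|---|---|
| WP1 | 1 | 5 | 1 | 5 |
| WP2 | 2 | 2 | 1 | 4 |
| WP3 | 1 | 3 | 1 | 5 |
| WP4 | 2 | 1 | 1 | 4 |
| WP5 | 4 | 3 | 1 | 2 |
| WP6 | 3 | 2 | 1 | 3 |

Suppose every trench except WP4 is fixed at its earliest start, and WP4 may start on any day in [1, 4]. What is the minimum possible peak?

WP4@1: d1:16  d2:8  d3:5  d4:3  d5:0 → peak 16
WP4@2: d1:15  d2:8  d3:6  d4:3  d5:0 → peak 15
WP4@3: d1:15  d2:7  d3:6  d4:4  d5:0 → peak 15
WP4@4: d1:15  d2:7  d3:5  d4:4  d5:1 → peak 15
Best is WP4@2, peak 15.

15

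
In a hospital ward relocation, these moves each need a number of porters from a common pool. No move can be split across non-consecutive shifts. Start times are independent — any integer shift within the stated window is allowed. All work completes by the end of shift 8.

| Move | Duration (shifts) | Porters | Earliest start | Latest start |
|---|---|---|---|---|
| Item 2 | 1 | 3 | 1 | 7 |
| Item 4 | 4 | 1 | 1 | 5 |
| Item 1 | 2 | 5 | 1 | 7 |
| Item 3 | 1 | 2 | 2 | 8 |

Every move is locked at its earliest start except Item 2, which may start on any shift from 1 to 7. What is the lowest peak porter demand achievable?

Item 2@1: s1:9  s2:8  s3:1  s4:1  s5:0  s6:0  s7:0  s8:0 → peak 9
Item 2@2: s1:6  s2:11  s3:1  s4:1  s5:0  s6:0  s7:0  s8:0 → peak 11
Item 2@3: s1:6  s2:8  s3:4  s4:1  s5:0  s6:0  s7:0  s8:0 → peak 8
Item 2@4: s1:6  s2:8  s3:1  s4:4  s5:0  s6:0  s7:0  s8:0 → peak 8
Item 2@5: s1:6  s2:8  s3:1  s4:1  s5:3  s6:0  s7:0  s8:0 → peak 8
Item 2@6: s1:6  s2:8  s3:1  s4:1  s5:0  s6:3  s7:0  s8:0 → peak 8
Item 2@7: s1:6  s2:8  s3:1  s4:1  s5:0  s6:0  s7:3  s8:0 → peak 8
Best is Item 2@3, peak 8.

8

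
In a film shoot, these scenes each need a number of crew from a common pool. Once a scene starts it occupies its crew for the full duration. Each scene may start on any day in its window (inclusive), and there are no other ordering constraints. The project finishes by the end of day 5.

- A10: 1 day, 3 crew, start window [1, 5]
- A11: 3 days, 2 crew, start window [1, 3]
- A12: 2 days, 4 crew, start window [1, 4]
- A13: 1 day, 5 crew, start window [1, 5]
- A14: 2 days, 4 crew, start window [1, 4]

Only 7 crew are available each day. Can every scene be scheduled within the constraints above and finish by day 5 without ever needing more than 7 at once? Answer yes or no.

Schedule A10@1, A11@2, A12@1, A13@3, A14@4: d1:7  d2:6  d3:7  d4:6  d5:4 — peak 7 ≤ 7.

yes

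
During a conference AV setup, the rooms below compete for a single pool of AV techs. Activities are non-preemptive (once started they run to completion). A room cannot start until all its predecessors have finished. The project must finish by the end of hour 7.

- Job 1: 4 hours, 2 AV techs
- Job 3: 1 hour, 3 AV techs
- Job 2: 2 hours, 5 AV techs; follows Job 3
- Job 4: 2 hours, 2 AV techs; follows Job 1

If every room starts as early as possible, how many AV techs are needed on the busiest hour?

7

Early-start schedule: Job 1@1, Job 3@1, Job 2@2, Job 4@5.
Load per hour: hour 1: 5, hour 2: 7, hour 3: 7, hour 4: 2, hour 5: 2, hour 6: 2, hour 7: 0.
Peak is 7.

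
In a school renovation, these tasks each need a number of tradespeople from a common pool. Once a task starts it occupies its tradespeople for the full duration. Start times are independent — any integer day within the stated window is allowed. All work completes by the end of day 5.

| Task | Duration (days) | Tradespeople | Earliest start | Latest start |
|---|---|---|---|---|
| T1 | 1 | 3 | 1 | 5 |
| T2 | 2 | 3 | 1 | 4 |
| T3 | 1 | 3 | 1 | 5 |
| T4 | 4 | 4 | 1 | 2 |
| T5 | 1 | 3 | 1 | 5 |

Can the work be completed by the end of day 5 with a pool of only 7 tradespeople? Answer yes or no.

Schedule T1@1, T2@1, T3@3, T4@2, T5@4: d1:6  d2:7  d3:7  d4:7  d5:4 — peak 7 ≤ 7.

yes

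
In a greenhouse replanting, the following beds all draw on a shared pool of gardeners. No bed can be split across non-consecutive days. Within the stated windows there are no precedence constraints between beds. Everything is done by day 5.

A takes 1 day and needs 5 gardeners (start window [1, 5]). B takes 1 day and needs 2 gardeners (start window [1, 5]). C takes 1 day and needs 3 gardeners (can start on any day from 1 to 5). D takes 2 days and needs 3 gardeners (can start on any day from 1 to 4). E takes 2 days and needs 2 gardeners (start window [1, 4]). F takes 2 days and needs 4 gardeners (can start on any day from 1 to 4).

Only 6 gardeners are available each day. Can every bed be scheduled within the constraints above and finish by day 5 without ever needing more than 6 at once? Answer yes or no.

Schedule A@1, B@2, C@3, D@2, E@4, F@4: d1:5  d2:5  d3:6  d4:6  d5:6 — peak 6 ≤ 6.

yes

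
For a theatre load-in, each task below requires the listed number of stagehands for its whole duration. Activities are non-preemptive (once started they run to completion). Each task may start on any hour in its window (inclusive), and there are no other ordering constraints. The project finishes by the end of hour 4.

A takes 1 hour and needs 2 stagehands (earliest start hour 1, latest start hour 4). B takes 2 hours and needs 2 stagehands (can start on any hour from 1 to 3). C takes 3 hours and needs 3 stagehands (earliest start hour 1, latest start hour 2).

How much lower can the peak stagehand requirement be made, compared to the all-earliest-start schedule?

2

Early-start peak: h1:7  h2:5  h3:3  h4:0 ⇒ 7.
Leveled (A@1, B@1, C@2): h1:4  h2:5  h3:3  h4:3 ⇒ 5.
Reduction 7 − 5 = 2.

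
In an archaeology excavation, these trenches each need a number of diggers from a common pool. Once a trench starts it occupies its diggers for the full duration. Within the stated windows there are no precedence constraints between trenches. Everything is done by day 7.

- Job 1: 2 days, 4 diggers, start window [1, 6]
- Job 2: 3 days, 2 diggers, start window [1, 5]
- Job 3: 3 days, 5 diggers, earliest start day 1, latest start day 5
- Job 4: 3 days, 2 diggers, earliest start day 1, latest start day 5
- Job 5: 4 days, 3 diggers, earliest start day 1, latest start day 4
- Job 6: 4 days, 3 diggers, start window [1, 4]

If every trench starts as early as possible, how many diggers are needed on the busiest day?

19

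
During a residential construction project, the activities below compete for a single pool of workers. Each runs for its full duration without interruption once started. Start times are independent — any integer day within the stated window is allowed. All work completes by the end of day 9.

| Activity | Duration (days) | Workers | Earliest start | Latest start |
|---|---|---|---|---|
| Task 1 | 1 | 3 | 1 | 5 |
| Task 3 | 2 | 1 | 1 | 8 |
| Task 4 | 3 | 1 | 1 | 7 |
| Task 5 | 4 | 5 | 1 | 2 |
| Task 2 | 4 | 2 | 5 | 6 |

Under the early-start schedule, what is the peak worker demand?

Early-start schedule: Task 1@1, Task 3@1, Task 4@1, Task 5@1, Task 2@5.
Load per day: day 1: 10, day 2: 7, day 3: 6, day 4: 5, day 5: 2, day 6: 2, day 7: 2, day 8: 2, day 9: 0.
Peak is 10.

10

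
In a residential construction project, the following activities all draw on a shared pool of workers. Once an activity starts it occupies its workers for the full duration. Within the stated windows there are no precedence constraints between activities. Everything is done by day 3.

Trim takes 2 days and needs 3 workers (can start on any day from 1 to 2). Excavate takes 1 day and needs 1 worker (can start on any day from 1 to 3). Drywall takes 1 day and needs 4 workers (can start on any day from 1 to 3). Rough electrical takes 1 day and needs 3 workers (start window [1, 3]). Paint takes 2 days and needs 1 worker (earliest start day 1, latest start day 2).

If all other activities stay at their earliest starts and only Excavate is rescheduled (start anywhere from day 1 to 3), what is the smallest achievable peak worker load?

Excavate@1: d1:12  d2:4  d3:0 → peak 12
Excavate@2: d1:11  d2:5  d3:0 → peak 11
Excavate@3: d1:11  d2:4  d3:1 → peak 11
Best is Excavate@2, peak 11.

11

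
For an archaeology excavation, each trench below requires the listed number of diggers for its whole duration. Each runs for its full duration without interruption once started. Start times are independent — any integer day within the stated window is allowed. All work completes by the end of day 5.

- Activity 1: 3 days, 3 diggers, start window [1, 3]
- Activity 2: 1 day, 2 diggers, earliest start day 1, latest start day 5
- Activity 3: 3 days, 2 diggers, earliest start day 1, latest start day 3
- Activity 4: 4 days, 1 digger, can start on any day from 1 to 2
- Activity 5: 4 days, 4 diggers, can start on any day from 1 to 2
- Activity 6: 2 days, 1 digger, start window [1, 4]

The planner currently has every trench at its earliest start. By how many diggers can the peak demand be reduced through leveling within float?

3

Early-start peak: d1:13  d2:11  d3:10  d4:5  d5:0 ⇒ 13.
Leveled (Activity 1@1, Activity 2@1, Activity 3@1, Activity 4@1, Activity 5@2, Activity 6@4): d1:8  d2:10  d3:10  d4:6  d5:5 ⇒ 10.
Reduction 13 − 10 = 3.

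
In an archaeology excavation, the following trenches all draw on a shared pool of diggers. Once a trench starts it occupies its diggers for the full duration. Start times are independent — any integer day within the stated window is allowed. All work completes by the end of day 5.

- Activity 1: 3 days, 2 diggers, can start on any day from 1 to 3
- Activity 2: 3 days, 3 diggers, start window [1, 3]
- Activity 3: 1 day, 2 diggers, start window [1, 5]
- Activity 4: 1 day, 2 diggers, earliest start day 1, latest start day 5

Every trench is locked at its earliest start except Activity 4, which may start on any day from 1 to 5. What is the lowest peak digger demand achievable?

7

Activity 4@1: d1:9  d2:5  d3:5  d4:0  d5:0 → peak 9
Activity 4@2: d1:7  d2:7  d3:5  d4:0  d5:0 → peak 7
Activity 4@3: d1:7  d2:5  d3:7  d4:0  d5:0 → peak 7
Activity 4@4: d1:7  d2:5  d3:5  d4:2  d5:0 → peak 7
Activity 4@5: d1:7  d2:5  d3:5  d4:0  d5:2 → peak 7
Best is Activity 4@2, peak 7.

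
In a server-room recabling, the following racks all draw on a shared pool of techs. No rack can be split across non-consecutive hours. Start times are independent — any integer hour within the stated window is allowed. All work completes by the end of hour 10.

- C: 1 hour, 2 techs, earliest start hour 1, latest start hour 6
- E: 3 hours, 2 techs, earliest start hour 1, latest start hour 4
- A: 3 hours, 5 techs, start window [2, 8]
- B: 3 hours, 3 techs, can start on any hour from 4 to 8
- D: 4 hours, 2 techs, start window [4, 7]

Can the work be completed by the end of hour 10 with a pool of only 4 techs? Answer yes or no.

no

The minimum achievable peak is 5; 4 < 5, so no feasible schedule stays within the cap.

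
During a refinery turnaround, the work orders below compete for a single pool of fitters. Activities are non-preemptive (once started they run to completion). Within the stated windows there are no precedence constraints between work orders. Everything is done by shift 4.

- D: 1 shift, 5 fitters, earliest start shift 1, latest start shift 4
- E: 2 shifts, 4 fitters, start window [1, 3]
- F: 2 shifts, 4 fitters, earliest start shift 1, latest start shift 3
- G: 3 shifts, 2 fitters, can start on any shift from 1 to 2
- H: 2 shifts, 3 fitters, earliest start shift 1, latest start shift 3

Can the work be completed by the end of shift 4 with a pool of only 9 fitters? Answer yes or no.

Schedule D@1, E@1, F@3, G@2, H@2: s1:9  s2:9  s3:9  s4:6 — peak 9 ≤ 9.

yes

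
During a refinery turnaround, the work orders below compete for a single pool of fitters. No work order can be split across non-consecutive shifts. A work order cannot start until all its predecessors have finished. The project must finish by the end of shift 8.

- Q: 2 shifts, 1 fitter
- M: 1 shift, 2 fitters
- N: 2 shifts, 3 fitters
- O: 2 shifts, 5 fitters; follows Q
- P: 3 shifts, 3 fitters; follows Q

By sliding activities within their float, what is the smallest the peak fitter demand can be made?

Early-start (Q@1, M@1, N@1, O@3, P@3) gives peak 8: s1:6  s2:4  s3:8  s4:8  s5:3  s6:0  s7:0  s8:0.
Shift N→2, O→4, P→6.
Schedule Q@1, M@1, N@2, O@4, P@6: s1:3  s2:4  s3:3  s4:5  s5:5  s6:3  s7:3  s8:3 — peak 5.

5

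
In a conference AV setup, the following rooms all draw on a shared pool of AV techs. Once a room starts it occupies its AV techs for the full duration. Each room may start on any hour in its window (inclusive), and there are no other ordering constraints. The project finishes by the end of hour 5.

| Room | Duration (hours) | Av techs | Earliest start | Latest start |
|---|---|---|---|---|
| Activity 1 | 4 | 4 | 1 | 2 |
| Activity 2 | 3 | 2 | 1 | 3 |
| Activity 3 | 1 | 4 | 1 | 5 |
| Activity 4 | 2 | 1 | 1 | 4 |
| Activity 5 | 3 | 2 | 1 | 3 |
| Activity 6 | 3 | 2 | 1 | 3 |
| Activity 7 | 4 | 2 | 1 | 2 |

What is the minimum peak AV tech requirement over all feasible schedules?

Early-start (Activity 1@1, Activity 2@1, Activity 3@1, Activity 4@1, Activity 5@1, Activity 6@1, Activity 7@1) gives peak 17: h1:17  h2:13  h3:12  h4:6  h5:0.
Shift Activity 5→2, Activity 6→3, Activity 7→2.
Schedule Activity 1@1, Activity 2@1, Activity 3@1, Activity 4@1, Activity 5@2, Activity 6@3, Activity 7@2: h1:11  h2:11  h3:12  h4:10  h5:4 — peak 12.

12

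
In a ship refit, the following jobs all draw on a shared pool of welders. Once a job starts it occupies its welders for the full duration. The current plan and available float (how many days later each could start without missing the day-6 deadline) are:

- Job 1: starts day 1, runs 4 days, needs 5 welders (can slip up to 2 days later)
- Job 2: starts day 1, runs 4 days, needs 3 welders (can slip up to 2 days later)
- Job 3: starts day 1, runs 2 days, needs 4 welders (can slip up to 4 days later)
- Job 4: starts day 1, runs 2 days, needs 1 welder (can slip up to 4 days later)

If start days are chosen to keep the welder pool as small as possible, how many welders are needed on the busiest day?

8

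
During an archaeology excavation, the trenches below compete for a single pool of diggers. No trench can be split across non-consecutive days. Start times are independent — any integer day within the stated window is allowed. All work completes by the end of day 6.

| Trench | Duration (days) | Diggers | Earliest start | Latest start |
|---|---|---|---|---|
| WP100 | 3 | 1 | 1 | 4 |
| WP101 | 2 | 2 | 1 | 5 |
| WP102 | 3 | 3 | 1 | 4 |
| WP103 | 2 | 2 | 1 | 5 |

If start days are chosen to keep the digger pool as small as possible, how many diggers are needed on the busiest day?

4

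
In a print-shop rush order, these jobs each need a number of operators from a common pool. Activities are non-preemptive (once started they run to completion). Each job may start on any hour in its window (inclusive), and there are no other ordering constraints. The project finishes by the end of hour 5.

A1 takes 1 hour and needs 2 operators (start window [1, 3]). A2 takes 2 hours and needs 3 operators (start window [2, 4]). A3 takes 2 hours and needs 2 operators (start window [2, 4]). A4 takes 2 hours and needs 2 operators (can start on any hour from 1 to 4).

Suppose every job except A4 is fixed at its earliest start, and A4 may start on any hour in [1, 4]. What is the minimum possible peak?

A4@1: h1:4  h2:7  h3:5  h4:0  h5:0 → peak 7
A4@2: h1:2  h2:7  h3:7  h4:0  h5:0 → peak 7
A4@3: h1:2  h2:5  h3:7  h4:2  h5:0 → peak 7
A4@4: h1:2  h2:5  h3:5  h4:2  h5:2 → peak 5
Best is A4@4, peak 5.

5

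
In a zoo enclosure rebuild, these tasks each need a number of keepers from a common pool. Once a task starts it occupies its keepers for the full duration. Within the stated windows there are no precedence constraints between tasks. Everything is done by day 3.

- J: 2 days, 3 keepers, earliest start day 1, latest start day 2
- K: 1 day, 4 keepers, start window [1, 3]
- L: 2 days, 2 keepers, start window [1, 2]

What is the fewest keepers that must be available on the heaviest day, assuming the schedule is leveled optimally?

Early-start (J@1, K@1, L@1) gives peak 9: d1:9  d2:5  d3:0.
Shift K→3.
Schedule J@1, K@3, L@1: d1:5  d2:5  d3:4 — peak 5.
Total keeper-days = 14 over 3 days ⇒ peak ≥ ⌈14/3⌉ = 5, so 5 is optimal.

5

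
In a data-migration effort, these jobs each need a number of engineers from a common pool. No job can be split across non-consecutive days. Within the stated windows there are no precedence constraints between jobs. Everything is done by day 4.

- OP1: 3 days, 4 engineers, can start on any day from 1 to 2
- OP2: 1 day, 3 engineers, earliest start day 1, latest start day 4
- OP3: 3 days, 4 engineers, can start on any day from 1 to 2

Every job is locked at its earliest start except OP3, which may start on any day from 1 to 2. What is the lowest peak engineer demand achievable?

OP3@1: d1:11  d2:8  d3:8  d4:0 → peak 11
OP3@2: d1:7  d2:8  d3:8  d4:4 → peak 8
Best is OP3@2, peak 8.

8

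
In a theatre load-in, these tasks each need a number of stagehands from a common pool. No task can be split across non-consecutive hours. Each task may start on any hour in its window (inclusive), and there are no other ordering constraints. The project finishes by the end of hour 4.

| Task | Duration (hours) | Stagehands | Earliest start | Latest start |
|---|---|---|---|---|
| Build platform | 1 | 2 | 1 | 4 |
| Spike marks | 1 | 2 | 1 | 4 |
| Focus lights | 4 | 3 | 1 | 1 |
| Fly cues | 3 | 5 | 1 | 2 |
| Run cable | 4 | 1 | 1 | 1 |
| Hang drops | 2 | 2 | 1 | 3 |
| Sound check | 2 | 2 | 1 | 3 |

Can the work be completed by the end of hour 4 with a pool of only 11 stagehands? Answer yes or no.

yes

Schedule Build platform@1, Spike marks@1, Focus lights@1, Fly cues@2, Run cable@1, Hang drops@1, Sound check@3: h1:10  h2:11  h3:11  h4:11 — peak 11 ≤ 11.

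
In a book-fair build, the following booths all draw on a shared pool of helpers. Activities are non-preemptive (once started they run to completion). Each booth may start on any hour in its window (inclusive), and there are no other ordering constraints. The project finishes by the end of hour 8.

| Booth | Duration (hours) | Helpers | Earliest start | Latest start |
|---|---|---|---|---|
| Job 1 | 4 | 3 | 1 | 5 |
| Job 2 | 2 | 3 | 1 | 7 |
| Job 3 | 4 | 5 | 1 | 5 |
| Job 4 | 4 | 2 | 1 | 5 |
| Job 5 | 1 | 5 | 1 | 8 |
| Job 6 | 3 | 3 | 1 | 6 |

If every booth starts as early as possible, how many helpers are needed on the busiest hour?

21

Early-start schedule: Job 1@1, Job 2@1, Job 3@1, Job 4@1, Job 5@1, Job 6@1.
Load per hour: hour 1: 21, hour 2: 16, hour 3: 13, hour 4: 10, hour 5: 0, hour 6: 0, hour 7: 0, hour 8: 0.
Peak is 21.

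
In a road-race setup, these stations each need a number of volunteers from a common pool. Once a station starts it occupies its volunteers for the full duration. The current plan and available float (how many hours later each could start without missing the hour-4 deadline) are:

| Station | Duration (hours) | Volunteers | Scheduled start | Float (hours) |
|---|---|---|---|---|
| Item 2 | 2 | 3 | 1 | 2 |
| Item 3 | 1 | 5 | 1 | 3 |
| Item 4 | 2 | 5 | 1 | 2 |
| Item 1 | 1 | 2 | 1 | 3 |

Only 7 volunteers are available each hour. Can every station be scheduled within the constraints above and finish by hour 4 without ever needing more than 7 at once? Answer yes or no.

The minimum achievable peak is 8; 7 < 8, so no feasible schedule stays within the cap.

no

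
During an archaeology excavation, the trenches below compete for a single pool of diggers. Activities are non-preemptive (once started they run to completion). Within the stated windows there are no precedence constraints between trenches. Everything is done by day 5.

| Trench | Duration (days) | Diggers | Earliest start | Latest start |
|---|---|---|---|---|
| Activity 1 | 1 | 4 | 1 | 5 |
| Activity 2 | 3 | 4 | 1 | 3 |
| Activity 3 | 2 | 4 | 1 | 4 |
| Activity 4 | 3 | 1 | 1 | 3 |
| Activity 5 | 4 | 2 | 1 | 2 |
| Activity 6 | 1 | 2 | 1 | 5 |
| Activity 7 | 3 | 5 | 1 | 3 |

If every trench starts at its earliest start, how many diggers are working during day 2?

16

At early start, day 2 has: Activity 2, Activity 3, Activity 4, Activity 5, Activity 7.
Demand: 4 + 4 + 1 + 2 + 5 = 16.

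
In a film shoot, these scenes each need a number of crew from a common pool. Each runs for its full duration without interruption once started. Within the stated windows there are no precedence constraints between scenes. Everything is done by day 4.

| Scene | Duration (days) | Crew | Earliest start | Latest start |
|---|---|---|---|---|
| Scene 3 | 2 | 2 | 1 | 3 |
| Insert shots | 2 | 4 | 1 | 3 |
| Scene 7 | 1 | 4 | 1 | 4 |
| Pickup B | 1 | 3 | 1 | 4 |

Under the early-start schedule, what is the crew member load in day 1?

13

At early start, day 1 has: Scene 3, Insert shots, Scene 7, Pickup B.
Demand: 2 + 4 + 4 + 3 = 13.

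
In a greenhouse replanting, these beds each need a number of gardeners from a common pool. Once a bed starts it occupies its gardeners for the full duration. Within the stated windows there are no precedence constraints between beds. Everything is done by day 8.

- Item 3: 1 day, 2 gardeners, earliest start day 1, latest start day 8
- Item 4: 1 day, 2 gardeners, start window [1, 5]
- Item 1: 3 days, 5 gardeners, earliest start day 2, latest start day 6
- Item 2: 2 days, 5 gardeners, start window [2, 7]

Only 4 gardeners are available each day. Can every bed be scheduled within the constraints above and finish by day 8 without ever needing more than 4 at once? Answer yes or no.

no

The minimum achievable peak is 5; 4 < 5, so no feasible schedule stays within the cap.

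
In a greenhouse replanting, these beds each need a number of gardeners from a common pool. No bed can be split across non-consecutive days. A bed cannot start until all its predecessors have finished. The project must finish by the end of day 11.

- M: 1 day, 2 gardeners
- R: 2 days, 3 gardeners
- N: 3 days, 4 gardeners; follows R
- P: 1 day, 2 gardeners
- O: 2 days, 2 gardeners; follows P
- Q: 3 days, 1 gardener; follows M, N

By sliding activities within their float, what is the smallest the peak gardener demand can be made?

4

Early-start (M@1, R@1, N@3, P@1, O@2, Q@6) gives peak 7: d1:7  d2:5  d3:6  d4:4  d5:4  d6:1  d7:1  d8:1  d9:0  d10:0  d11:0.
Shift R→2, N→4, O→7, Q→7.
Schedule M@1, R@2, N@4, P@1, O@7, Q@7: d1:4  d2:3  d3:3  d4:4  d5:4  d6:4  d7:3  d8:3  d9:1  d10:0  d11:0 — peak 4.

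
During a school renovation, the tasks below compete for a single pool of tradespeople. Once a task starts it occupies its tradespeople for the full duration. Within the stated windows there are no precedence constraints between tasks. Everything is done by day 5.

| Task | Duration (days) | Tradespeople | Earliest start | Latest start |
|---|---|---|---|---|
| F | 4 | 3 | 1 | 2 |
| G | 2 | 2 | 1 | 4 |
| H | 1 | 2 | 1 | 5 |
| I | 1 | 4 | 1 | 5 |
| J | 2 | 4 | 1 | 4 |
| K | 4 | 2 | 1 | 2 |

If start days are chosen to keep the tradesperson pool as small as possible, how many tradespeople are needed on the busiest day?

9

Early-start (F@1, G@1, H@1, I@1, J@1, K@1) gives peak 17: d1:17  d2:11  d3:5  d4:5  d5:0.
Shift I→3, J→4.
Schedule F@1, G@1, H@1, I@3, J@4, K@1: d1:9  d2:7  d3:9  d4:9  d5:4 — peak 9.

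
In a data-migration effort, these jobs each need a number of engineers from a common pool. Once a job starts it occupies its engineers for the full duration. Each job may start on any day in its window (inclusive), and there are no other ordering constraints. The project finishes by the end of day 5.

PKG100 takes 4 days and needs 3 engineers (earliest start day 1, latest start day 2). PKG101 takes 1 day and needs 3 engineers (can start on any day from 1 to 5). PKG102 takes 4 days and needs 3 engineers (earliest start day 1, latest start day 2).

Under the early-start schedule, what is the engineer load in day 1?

9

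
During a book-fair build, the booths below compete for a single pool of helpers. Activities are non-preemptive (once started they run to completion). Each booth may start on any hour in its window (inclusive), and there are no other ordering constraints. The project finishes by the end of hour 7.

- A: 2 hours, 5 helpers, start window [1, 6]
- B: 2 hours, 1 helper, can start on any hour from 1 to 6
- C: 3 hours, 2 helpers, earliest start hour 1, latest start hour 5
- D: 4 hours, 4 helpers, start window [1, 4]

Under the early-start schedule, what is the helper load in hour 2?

At early start, hour 2 has: A, B, C, D.
Demand: 5 + 1 + 2 + 4 = 12.

12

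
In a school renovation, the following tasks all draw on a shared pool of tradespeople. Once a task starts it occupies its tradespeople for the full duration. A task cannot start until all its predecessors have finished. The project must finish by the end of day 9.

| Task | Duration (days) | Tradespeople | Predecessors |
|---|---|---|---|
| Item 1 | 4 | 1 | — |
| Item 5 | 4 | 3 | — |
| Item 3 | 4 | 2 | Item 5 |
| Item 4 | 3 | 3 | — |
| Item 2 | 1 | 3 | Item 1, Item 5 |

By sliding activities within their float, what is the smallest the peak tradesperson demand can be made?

5

Early-start (Item 1@1, Item 5@1, Item 3@5, Item 4@1, Item 2@5) gives peak 7: d1:7  d2:7  d3:7  d4:4  d5:5  d6:2  d7:2  d8:2  d9:0.
Shift Item 4→5, Item 2→8.
Schedule Item 1@1, Item 5@1, Item 3@5, Item 4@5, Item 2@8: d1:4  d2:4  d3:4  d4:4  d5:5  d6:5  d7:5  d8:5  d9:0 — peak 5.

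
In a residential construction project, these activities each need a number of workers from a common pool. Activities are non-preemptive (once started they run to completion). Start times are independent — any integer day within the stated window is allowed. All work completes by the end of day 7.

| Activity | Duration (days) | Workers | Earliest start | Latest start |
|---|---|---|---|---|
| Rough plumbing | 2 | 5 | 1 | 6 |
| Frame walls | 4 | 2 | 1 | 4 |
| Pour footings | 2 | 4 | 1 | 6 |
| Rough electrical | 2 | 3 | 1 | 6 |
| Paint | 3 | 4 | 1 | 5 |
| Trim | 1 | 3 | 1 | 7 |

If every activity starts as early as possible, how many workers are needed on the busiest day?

21

Early-start schedule: Rough plumbing@1, Frame walls@1, Pour footings@1, Rough electrical@1, Paint@1, Trim@1.
Load per day: day 1: 21, day 2: 18, day 3: 6, day 4: 2, day 5: 0, day 6: 0, day 7: 0.
Peak is 21.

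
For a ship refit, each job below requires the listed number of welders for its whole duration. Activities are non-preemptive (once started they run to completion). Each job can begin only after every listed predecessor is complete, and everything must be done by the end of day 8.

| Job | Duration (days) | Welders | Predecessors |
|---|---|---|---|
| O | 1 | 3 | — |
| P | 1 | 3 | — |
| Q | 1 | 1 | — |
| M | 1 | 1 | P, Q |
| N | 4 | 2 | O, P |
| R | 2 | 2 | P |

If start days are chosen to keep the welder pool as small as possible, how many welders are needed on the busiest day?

3

Early-start (O@1, P@1, Q@1, M@2, N@2, R@2) gives peak 7: d1:7  d2:5  d3:4  d4:2  d5:2  d6:0  d7:0  d8:0.
Shift P→2, Q→3, M→4, N→3, R→7.
Schedule O@1, P@2, Q@3, M@4, N@3, R@7: d1:3  d2:3  d3:3  d4:3  d5:2  d6:2  d7:2  d8:2 — peak 3.
Total welder-days = 20 over 8 days ⇒ peak ≥ ⌈20/8⌉ = 3, so 3 is optimal.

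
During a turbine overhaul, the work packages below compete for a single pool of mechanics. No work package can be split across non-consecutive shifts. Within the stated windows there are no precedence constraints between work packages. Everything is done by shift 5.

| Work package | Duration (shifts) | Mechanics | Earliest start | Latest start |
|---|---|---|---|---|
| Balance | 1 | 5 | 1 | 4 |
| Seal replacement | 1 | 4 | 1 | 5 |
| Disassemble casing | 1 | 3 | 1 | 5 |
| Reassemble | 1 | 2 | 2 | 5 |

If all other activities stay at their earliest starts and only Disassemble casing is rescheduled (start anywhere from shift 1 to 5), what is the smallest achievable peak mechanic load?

9

Disassemble casing@1: s1:12  s2:2  s3:0  s4:0  s5:0 → peak 12
Disassemble casing@2: s1:9  s2:5  s3:0  s4:0  s5:0 → peak 9
Disassemble casing@3: s1:9  s2:2  s3:3  s4:0  s5:0 → peak 9
Disassemble casing@4: s1:9  s2:2  s3:0  s4:3  s5:0 → peak 9
Disassemble casing@5: s1:9  s2:2  s3:0  s4:0  s5:3 → peak 9
Best is Disassemble casing@2, peak 9.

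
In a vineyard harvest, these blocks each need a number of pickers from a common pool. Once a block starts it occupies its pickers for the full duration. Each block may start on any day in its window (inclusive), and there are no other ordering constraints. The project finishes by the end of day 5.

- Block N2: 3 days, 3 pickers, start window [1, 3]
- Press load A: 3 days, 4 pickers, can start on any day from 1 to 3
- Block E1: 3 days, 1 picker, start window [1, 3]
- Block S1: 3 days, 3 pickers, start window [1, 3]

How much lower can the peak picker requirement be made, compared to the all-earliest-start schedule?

Early-start peak: d1:11  d2:11  d3:11  d4:0  d5:0 ⇒ 11.
Leveled (Block N2@1, Press load A@1, Block E1@1, Block S1@1): d1:11  d2:11  d3:11  d4:0  d5:0 ⇒ 11.
Reduction 11 − 11 = 0.

0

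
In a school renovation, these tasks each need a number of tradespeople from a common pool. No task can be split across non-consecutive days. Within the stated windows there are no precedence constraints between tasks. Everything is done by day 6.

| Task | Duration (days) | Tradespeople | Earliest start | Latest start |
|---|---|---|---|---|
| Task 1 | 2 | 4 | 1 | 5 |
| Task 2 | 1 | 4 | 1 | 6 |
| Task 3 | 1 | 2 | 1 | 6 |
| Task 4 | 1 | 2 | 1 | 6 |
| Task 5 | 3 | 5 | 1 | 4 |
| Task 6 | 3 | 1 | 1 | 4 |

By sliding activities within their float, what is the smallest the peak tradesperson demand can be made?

6

Early-start (Task 1@1, Task 2@1, Task 3@1, Task 4@1, Task 5@1, Task 6@1) gives peak 18: d1:18  d2:10  d3:6  d4:0  d5:0  d6:0.
Shift Task 2→3, Task 4→2, Task 5→4, Task 6→3.
Schedule Task 1@1, Task 2@3, Task 3@1, Task 4@2, Task 5@4, Task 6@3: d1:6  d2:6  d3:5  d4:6  d5:6  d6:5 — peak 6.
Total tradesperson-days = 34 over 6 days ⇒ peak ≥ ⌈34/6⌉ = 6, so 6 is optimal.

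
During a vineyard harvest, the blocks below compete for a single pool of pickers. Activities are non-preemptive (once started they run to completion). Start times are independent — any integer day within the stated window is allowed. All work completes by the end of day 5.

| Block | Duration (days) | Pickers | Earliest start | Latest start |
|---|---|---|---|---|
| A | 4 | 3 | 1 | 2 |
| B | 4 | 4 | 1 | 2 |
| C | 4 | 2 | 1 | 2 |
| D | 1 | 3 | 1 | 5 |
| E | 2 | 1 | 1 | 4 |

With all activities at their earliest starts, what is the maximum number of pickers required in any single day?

Early-start schedule: A@1, B@1, C@1, D@1, E@1.
Load per day: day 1: 13, day 2: 10, day 3: 9, day 4: 9, day 5: 0.
Peak is 13.

13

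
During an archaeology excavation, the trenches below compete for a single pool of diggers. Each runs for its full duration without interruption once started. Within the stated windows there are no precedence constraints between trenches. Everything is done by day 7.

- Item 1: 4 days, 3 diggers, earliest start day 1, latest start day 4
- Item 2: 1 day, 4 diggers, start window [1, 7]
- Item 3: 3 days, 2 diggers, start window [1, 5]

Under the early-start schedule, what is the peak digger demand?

9

Early-start schedule: Item 1@1, Item 2@1, Item 3@1.
Load per day: day 1: 9, day 2: 5, day 3: 5, day 4: 3, day 5: 0, day 6: 0, day 7: 0.
Peak is 9.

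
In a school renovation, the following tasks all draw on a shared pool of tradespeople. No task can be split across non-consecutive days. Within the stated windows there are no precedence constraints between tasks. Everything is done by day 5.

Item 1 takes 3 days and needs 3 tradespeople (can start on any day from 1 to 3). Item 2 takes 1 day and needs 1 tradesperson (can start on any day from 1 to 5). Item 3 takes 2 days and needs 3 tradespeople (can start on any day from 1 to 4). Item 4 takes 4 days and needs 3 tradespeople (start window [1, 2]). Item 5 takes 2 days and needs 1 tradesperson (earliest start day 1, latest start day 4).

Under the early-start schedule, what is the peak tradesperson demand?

Early-start schedule: Item 1@1, Item 2@1, Item 3@1, Item 4@1, Item 5@1.
Load per day: day 1: 11, day 2: 10, day 3: 6, day 4: 3, day 5: 0.
Peak is 11.

11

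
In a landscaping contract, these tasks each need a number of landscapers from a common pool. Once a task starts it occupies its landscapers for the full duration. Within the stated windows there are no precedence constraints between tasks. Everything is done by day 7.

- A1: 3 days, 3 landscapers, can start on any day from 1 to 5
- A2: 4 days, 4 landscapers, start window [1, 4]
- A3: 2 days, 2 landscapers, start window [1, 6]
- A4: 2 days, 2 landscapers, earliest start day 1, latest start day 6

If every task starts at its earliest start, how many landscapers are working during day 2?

At early start, day 2 has: A1, A2, A3, A4.
Demand: 3 + 4 + 2 + 2 = 11.

11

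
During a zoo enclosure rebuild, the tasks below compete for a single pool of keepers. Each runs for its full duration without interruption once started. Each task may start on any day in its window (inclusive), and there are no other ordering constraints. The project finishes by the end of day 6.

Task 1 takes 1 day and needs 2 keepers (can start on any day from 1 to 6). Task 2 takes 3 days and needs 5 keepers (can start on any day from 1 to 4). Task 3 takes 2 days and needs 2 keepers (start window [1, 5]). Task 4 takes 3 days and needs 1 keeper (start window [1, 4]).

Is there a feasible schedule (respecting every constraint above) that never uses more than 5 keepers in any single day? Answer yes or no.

Schedule Task 1@1, Task 2@4, Task 3@1, Task 4@1: d1:5  d2:3  d3:1  d4:5  d5:5  d6:5 — peak 5 ≤ 5.

yes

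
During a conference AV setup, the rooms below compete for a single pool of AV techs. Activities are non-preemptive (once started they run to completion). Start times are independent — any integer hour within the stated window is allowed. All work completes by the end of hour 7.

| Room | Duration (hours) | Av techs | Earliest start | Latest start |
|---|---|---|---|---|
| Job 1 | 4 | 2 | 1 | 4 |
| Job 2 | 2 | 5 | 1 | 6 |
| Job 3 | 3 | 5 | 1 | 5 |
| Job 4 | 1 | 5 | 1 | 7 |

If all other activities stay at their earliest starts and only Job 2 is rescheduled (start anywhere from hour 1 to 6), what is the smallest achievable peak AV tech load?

Job 2@1: h1:17  h2:12  h3:7  h4:2  h5:0  h6:0  h7:0 → peak 17
Job 2@2: h1:12  h2:12  h3:12  h4:2  h5:0  h6:0  h7:0 → peak 12
Job 2@3: h1:12  h2:7  h3:12  h4:7  h5:0  h6:0  h7:0 → peak 12
Job 2@4: h1:12  h2:7  h3:7  h4:7  h5:5  h6:0  h7:0 → peak 12
Job 2@5: h1:12  h2:7  h3:7  h4:2  h5:5  h6:5  h7:0 → peak 12
Job 2@6: h1:12  h2:7  h3:7  h4:2  h5:0  h6:5  h7:5 → peak 12
Best is Job 2@2, peak 12.

12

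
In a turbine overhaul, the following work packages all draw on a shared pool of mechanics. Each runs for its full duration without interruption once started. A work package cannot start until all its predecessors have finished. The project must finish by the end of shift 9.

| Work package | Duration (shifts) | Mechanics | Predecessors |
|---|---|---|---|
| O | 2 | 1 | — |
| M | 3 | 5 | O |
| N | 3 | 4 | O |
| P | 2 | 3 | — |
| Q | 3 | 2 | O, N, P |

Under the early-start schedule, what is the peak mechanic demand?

Early-start schedule: O@1, M@3, N@3, P@1, Q@6.
Load per shift: shift 1: 4, shift 2: 4, shift 3: 9, shift 4: 9, shift 5: 9, shift 6: 2, shift 7: 2, shift 8: 2, shift 9: 0.
Peak is 9.

9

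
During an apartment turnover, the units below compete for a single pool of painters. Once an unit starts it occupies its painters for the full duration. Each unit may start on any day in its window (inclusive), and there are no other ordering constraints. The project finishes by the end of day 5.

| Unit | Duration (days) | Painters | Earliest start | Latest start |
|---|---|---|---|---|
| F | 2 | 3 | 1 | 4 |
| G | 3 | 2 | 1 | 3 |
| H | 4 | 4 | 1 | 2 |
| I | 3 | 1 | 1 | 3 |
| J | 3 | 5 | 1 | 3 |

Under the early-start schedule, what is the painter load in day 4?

At early start, day 4 has: H.
Demand: 4 = 4.

4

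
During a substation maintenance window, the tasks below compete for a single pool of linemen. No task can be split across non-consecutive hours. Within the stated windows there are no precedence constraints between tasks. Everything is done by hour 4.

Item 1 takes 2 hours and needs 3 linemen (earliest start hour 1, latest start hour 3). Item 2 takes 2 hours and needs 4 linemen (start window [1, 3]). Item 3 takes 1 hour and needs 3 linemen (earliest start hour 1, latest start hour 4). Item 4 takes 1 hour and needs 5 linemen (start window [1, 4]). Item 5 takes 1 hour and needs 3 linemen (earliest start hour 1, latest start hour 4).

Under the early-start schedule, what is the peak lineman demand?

18

Early-start schedule: Item 1@1, Item 2@1, Item 3@1, Item 4@1, Item 5@1.
Load per hour: hour 1: 18, hour 2: 7, hour 3: 0, hour 4: 0.
Peak is 18.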